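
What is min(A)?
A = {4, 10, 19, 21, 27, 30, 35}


Set A = {4, 10, 19, 21, 27, 30, 35}
Elements in ascending order: 4, 10, 19, 21, 27, 30, 35
The smallest element is 4.

4


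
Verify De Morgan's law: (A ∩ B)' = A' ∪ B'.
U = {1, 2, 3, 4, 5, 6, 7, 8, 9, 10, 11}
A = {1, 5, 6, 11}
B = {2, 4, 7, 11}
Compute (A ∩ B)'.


U = {1, 2, 3, 4, 5, 6, 7, 8, 9, 10, 11}
A = {1, 5, 6, 11}, B = {2, 4, 7, 11}
A ∩ B = {11}
(A ∩ B)' = U \ (A ∩ B) = {1, 2, 3, 4, 5, 6, 7, 8, 9, 10}
Verification via A' ∪ B': A' = {2, 3, 4, 7, 8, 9, 10}, B' = {1, 3, 5, 6, 8, 9, 10}
A' ∪ B' = {1, 2, 3, 4, 5, 6, 7, 8, 9, 10} ✓

{1, 2, 3, 4, 5, 6, 7, 8, 9, 10}


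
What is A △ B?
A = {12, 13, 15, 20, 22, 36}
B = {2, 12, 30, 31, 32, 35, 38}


Set A = {12, 13, 15, 20, 22, 36}
Set B = {2, 12, 30, 31, 32, 35, 38}
A △ B = (A \ B) ∪ (B \ A)
Elements in A but not B: {13, 15, 20, 22, 36}
Elements in B but not A: {2, 30, 31, 32, 35, 38}
A △ B = {2, 13, 15, 20, 22, 30, 31, 32, 35, 36, 38}

{2, 13, 15, 20, 22, 30, 31, 32, 35, 36, 38}


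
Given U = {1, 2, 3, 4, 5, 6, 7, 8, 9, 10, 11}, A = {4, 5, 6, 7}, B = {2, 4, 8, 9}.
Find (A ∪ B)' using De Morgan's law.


U = {1, 2, 3, 4, 5, 6, 7, 8, 9, 10, 11}
A = {4, 5, 6, 7}, B = {2, 4, 8, 9}
A ∪ B = {2, 4, 5, 6, 7, 8, 9}
(A ∪ B)' = U \ (A ∪ B) = {1, 3, 10, 11}
Verification via A' ∩ B': A' = {1, 2, 3, 8, 9, 10, 11}, B' = {1, 3, 5, 6, 7, 10, 11}
A' ∩ B' = {1, 3, 10, 11} ✓

{1, 3, 10, 11}


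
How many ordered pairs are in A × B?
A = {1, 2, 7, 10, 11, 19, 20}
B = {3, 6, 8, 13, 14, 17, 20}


Set A = {1, 2, 7, 10, 11, 19, 20} has 7 elements.
Set B = {3, 6, 8, 13, 14, 17, 20} has 7 elements.
|A × B| = |A| × |B| = 7 × 7 = 49

49


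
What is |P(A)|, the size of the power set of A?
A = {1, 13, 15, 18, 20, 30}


Set A = {1, 13, 15, 18, 20, 30}
|A| = 6
The power set P(A) contains all subsets of A.
|P(A)| = 2^|A| = 2^6 = 64

64


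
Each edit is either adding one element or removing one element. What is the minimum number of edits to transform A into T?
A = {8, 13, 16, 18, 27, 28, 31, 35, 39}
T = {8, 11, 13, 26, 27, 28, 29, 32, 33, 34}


Set A = {8, 13, 16, 18, 27, 28, 31, 35, 39}
Set T = {8, 11, 13, 26, 27, 28, 29, 32, 33, 34}
Elements to remove from A (in A, not in T): {16, 18, 31, 35, 39} → 5 removals
Elements to add to A (in T, not in A): {11, 26, 29, 32, 33, 34} → 6 additions
Total edits = 5 + 6 = 11

11


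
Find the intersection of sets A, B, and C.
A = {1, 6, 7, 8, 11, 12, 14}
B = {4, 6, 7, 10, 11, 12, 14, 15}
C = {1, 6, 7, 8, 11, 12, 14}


Set A = {1, 6, 7, 8, 11, 12, 14}
Set B = {4, 6, 7, 10, 11, 12, 14, 15}
Set C = {1, 6, 7, 8, 11, 12, 14}
First, A ∩ B = {6, 7, 11, 12, 14}
Then, (A ∩ B) ∩ C = {6, 7, 11, 12, 14}

{6, 7, 11, 12, 14}


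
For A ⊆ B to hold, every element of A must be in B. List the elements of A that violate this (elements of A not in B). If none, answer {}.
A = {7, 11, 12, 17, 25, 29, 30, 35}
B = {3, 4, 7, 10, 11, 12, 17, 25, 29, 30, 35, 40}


Set A = {7, 11, 12, 17, 25, 29, 30, 35}
Set B = {3, 4, 7, 10, 11, 12, 17, 25, 29, 30, 35, 40}
Check each element of A against B:
7 ∈ B, 11 ∈ B, 12 ∈ B, 17 ∈ B, 25 ∈ B, 29 ∈ B, 30 ∈ B, 35 ∈ B
Elements of A not in B: {}

{}


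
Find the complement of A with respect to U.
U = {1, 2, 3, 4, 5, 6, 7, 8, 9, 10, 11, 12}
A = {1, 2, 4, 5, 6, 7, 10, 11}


Universal set U = {1, 2, 3, 4, 5, 6, 7, 8, 9, 10, 11, 12}
Set A = {1, 2, 4, 5, 6, 7, 10, 11}
A' = U \ A = elements in U but not in A
Checking each element of U:
1 (in A, exclude), 2 (in A, exclude), 3 (not in A, include), 4 (in A, exclude), 5 (in A, exclude), 6 (in A, exclude), 7 (in A, exclude), 8 (not in A, include), 9 (not in A, include), 10 (in A, exclude), 11 (in A, exclude), 12 (not in A, include)
A' = {3, 8, 9, 12}

{3, 8, 9, 12}


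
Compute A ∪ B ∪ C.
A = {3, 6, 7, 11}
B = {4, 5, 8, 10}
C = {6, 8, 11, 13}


Set A = {3, 6, 7, 11}
Set B = {4, 5, 8, 10}
Set C = {6, 8, 11, 13}
First, A ∪ B = {3, 4, 5, 6, 7, 8, 10, 11}
Then, (A ∪ B) ∪ C = {3, 4, 5, 6, 7, 8, 10, 11, 13}

{3, 4, 5, 6, 7, 8, 10, 11, 13}


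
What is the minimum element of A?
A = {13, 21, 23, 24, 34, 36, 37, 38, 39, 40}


Set A = {13, 21, 23, 24, 34, 36, 37, 38, 39, 40}
Elements in ascending order: 13, 21, 23, 24, 34, 36, 37, 38, 39, 40
The smallest element is 13.

13


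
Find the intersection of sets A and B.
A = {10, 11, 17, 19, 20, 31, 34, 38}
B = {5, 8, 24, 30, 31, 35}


Set A = {10, 11, 17, 19, 20, 31, 34, 38}
Set B = {5, 8, 24, 30, 31, 35}
A ∩ B includes only elements in both sets.
Check each element of A against B:
10 ✗, 11 ✗, 17 ✗, 19 ✗, 20 ✗, 31 ✓, 34 ✗, 38 ✗
A ∩ B = {31}

{31}


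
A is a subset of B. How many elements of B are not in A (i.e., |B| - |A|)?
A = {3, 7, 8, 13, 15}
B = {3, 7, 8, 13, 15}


Set A = {3, 7, 8, 13, 15}, |A| = 5
Set B = {3, 7, 8, 13, 15}, |B| = 5
Since A ⊆ B: B \ A = {}
|B| - |A| = 5 - 5 = 0

0


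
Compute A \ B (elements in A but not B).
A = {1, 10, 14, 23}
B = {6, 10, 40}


Set A = {1, 10, 14, 23}
Set B = {6, 10, 40}
A \ B includes elements in A that are not in B.
Check each element of A:
1 (not in B, keep), 10 (in B, remove), 14 (not in B, keep), 23 (not in B, keep)
A \ B = {1, 14, 23}

{1, 14, 23}


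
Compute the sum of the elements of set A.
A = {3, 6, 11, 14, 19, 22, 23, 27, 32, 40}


Set A = {3, 6, 11, 14, 19, 22, 23, 27, 32, 40}
Sum = 3 + 6 + 11 + 14 + 19 + 22 + 23 + 27 + 32 + 40 = 197

197


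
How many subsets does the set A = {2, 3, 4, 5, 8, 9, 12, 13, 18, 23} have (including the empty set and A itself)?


Set A = {2, 3, 4, 5, 8, 9, 12, 13, 18, 23}
|A| = 10
The power set P(A) contains all subsets of A.
|P(A)| = 2^|A| = 2^10 = 1024

1024


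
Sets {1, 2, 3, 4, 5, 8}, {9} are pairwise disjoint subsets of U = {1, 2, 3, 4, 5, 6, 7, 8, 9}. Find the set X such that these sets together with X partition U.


U = {1, 2, 3, 4, 5, 6, 7, 8, 9}
Shown blocks: {1, 2, 3, 4, 5, 8}, {9}
A partition's blocks are pairwise disjoint and cover U, so the missing block = U \ (union of shown blocks).
Union of shown blocks: {1, 2, 3, 4, 5, 8, 9}
Missing block = U \ (union) = {6, 7}

{6, 7}


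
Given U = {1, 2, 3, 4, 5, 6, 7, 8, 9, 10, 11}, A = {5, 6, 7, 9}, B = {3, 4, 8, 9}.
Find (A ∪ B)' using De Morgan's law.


U = {1, 2, 3, 4, 5, 6, 7, 8, 9, 10, 11}
A = {5, 6, 7, 9}, B = {3, 4, 8, 9}
A ∪ B = {3, 4, 5, 6, 7, 8, 9}
(A ∪ B)' = U \ (A ∪ B) = {1, 2, 10, 11}
Verification via A' ∩ B': A' = {1, 2, 3, 4, 8, 10, 11}, B' = {1, 2, 5, 6, 7, 10, 11}
A' ∩ B' = {1, 2, 10, 11} ✓

{1, 2, 10, 11}


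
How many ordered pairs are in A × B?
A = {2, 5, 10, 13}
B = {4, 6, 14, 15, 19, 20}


Set A = {2, 5, 10, 13} has 4 elements.
Set B = {4, 6, 14, 15, 19, 20} has 6 elements.
|A × B| = |A| × |B| = 4 × 6 = 24

24


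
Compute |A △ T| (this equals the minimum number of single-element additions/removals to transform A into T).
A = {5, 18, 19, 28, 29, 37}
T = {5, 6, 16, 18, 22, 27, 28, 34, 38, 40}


Set A = {5, 18, 19, 28, 29, 37}
Set T = {5, 6, 16, 18, 22, 27, 28, 34, 38, 40}
Elements to remove from A (in A, not in T): {19, 29, 37} → 3 removals
Elements to add to A (in T, not in A): {6, 16, 22, 27, 34, 38, 40} → 7 additions
Total edits = 3 + 7 = 10

10


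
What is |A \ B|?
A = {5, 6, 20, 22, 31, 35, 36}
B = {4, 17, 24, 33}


Set A = {5, 6, 20, 22, 31, 35, 36}
Set B = {4, 17, 24, 33}
A \ B = {5, 6, 20, 22, 31, 35, 36}
|A \ B| = 7

7


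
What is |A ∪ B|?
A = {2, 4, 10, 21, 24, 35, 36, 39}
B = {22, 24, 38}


Set A = {2, 4, 10, 21, 24, 35, 36, 39}, |A| = 8
Set B = {22, 24, 38}, |B| = 3
A ∩ B = {24}, |A ∩ B| = 1
|A ∪ B| = |A| + |B| - |A ∩ B| = 8 + 3 - 1 = 10

10


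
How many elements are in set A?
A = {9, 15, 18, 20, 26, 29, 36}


Set A = {9, 15, 18, 20, 26, 29, 36}
Listing elements: 9, 15, 18, 20, 26, 29, 36
Counting: 7 elements
|A| = 7

7


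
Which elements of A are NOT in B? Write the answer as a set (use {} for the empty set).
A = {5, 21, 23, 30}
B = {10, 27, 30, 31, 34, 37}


Set A = {5, 21, 23, 30}
Set B = {10, 27, 30, 31, 34, 37}
Check each element of A against B:
5 ∉ B (include), 21 ∉ B (include), 23 ∉ B (include), 30 ∈ B
Elements of A not in B: {5, 21, 23}

{5, 21, 23}


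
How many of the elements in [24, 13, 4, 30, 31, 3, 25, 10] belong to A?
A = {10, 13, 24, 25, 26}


Set A = {10, 13, 24, 25, 26}
Candidates: [24, 13, 4, 30, 31, 3, 25, 10]
Check each candidate:
24 ∈ A, 13 ∈ A, 4 ∉ A, 30 ∉ A, 31 ∉ A, 3 ∉ A, 25 ∈ A, 10 ∈ A
Count of candidates in A: 4

4


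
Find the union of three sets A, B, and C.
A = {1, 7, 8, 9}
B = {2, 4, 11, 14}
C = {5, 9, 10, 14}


Set A = {1, 7, 8, 9}
Set B = {2, 4, 11, 14}
Set C = {5, 9, 10, 14}
First, A ∪ B = {1, 2, 4, 7, 8, 9, 11, 14}
Then, (A ∪ B) ∪ C = {1, 2, 4, 5, 7, 8, 9, 10, 11, 14}

{1, 2, 4, 5, 7, 8, 9, 10, 11, 14}


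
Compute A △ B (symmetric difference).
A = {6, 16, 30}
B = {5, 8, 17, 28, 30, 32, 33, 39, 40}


Set A = {6, 16, 30}
Set B = {5, 8, 17, 28, 30, 32, 33, 39, 40}
A △ B = (A \ B) ∪ (B \ A)
Elements in A but not B: {6, 16}
Elements in B but not A: {5, 8, 17, 28, 32, 33, 39, 40}
A △ B = {5, 6, 8, 16, 17, 28, 32, 33, 39, 40}

{5, 6, 8, 16, 17, 28, 32, 33, 39, 40}


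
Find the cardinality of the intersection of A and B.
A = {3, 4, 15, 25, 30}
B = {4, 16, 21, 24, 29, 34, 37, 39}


Set A = {3, 4, 15, 25, 30}
Set B = {4, 16, 21, 24, 29, 34, 37, 39}
A ∩ B = {4}
|A ∩ B| = 1

1


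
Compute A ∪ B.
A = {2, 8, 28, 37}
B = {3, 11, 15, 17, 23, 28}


Set A = {2, 8, 28, 37}
Set B = {3, 11, 15, 17, 23, 28}
A ∪ B includes all elements in either set.
Elements from A: {2, 8, 28, 37}
Elements from B not already included: {3, 11, 15, 17, 23}
A ∪ B = {2, 3, 8, 11, 15, 17, 23, 28, 37}

{2, 3, 8, 11, 15, 17, 23, 28, 37}


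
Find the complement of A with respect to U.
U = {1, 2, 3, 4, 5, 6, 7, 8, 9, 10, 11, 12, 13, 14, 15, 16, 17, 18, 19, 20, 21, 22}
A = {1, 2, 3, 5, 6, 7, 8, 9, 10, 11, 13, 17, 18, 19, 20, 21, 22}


Universal set U = {1, 2, 3, 4, 5, 6, 7, 8, 9, 10, 11, 12, 13, 14, 15, 16, 17, 18, 19, 20, 21, 22}
Set A = {1, 2, 3, 5, 6, 7, 8, 9, 10, 11, 13, 17, 18, 19, 20, 21, 22}
A' = U \ A = elements in U but not in A
Checking each element of U:
1 (in A, exclude), 2 (in A, exclude), 3 (in A, exclude), 4 (not in A, include), 5 (in A, exclude), 6 (in A, exclude), 7 (in A, exclude), 8 (in A, exclude), 9 (in A, exclude), 10 (in A, exclude), 11 (in A, exclude), 12 (not in A, include), 13 (in A, exclude), 14 (not in A, include), 15 (not in A, include), 16 (not in A, include), 17 (in A, exclude), 18 (in A, exclude), 19 (in A, exclude), 20 (in A, exclude), 21 (in A, exclude), 22 (in A, exclude)
A' = {4, 12, 14, 15, 16}

{4, 12, 14, 15, 16}


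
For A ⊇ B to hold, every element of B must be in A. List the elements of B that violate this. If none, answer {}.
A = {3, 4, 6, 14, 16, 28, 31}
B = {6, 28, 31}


Set A = {3, 4, 6, 14, 16, 28, 31}
Set B = {6, 28, 31}
Check each element of B against A:
6 ∈ A, 28 ∈ A, 31 ∈ A
Elements of B not in A: {}

{}


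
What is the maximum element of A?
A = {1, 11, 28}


Set A = {1, 11, 28}
Elements in ascending order: 1, 11, 28
The largest element is 28.

28


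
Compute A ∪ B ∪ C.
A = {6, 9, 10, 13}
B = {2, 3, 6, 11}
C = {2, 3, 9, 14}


Set A = {6, 9, 10, 13}
Set B = {2, 3, 6, 11}
Set C = {2, 3, 9, 14}
First, A ∪ B = {2, 3, 6, 9, 10, 11, 13}
Then, (A ∪ B) ∪ C = {2, 3, 6, 9, 10, 11, 13, 14}

{2, 3, 6, 9, 10, 11, 13, 14}


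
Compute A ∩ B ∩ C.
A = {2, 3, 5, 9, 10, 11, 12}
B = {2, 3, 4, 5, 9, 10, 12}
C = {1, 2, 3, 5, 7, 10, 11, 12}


Set A = {2, 3, 5, 9, 10, 11, 12}
Set B = {2, 3, 4, 5, 9, 10, 12}
Set C = {1, 2, 3, 5, 7, 10, 11, 12}
First, A ∩ B = {2, 3, 5, 9, 10, 12}
Then, (A ∩ B) ∩ C = {2, 3, 5, 10, 12}

{2, 3, 5, 10, 12}


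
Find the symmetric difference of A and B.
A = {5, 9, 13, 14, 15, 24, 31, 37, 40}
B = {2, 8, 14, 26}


Set A = {5, 9, 13, 14, 15, 24, 31, 37, 40}
Set B = {2, 8, 14, 26}
A △ B = (A \ B) ∪ (B \ A)
Elements in A but not B: {5, 9, 13, 15, 24, 31, 37, 40}
Elements in B but not A: {2, 8, 26}
A △ B = {2, 5, 8, 9, 13, 15, 24, 26, 31, 37, 40}

{2, 5, 8, 9, 13, 15, 24, 26, 31, 37, 40}


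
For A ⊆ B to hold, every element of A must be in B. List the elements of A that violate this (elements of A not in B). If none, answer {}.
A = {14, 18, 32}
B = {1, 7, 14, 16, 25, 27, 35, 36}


Set A = {14, 18, 32}
Set B = {1, 7, 14, 16, 25, 27, 35, 36}
Check each element of A against B:
14 ∈ B, 18 ∉ B (include), 32 ∉ B (include)
Elements of A not in B: {18, 32}

{18, 32}


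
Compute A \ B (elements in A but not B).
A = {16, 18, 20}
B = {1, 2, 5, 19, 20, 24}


Set A = {16, 18, 20}
Set B = {1, 2, 5, 19, 20, 24}
A \ B includes elements in A that are not in B.
Check each element of A:
16 (not in B, keep), 18 (not in B, keep), 20 (in B, remove)
A \ B = {16, 18}

{16, 18}


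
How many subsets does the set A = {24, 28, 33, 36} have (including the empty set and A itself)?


Set A = {24, 28, 33, 36}
|A| = 4
The power set P(A) contains all subsets of A.
|P(A)| = 2^|A| = 2^4 = 16

16


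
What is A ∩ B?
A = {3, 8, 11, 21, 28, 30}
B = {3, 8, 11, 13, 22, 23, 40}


Set A = {3, 8, 11, 21, 28, 30}
Set B = {3, 8, 11, 13, 22, 23, 40}
A ∩ B includes only elements in both sets.
Check each element of A against B:
3 ✓, 8 ✓, 11 ✓, 21 ✗, 28 ✗, 30 ✗
A ∩ B = {3, 8, 11}

{3, 8, 11}


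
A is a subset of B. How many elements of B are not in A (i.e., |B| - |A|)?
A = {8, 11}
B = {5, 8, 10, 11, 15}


Set A = {8, 11}, |A| = 2
Set B = {5, 8, 10, 11, 15}, |B| = 5
Since A ⊆ B: B \ A = {5, 10, 15}
|B| - |A| = 5 - 2 = 3

3


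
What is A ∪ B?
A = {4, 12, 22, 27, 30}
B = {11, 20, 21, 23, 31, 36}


Set A = {4, 12, 22, 27, 30}
Set B = {11, 20, 21, 23, 31, 36}
A ∪ B includes all elements in either set.
Elements from A: {4, 12, 22, 27, 30}
Elements from B not already included: {11, 20, 21, 23, 31, 36}
A ∪ B = {4, 11, 12, 20, 21, 22, 23, 27, 30, 31, 36}

{4, 11, 12, 20, 21, 22, 23, 27, 30, 31, 36}


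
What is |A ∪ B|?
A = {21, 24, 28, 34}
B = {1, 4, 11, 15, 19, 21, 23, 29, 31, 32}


Set A = {21, 24, 28, 34}, |A| = 4
Set B = {1, 4, 11, 15, 19, 21, 23, 29, 31, 32}, |B| = 10
A ∩ B = {21}, |A ∩ B| = 1
|A ∪ B| = |A| + |B| - |A ∩ B| = 4 + 10 - 1 = 13

13


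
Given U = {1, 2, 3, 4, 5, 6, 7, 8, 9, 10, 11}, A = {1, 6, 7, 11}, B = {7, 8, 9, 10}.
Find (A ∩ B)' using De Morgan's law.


U = {1, 2, 3, 4, 5, 6, 7, 8, 9, 10, 11}
A = {1, 6, 7, 11}, B = {7, 8, 9, 10}
A ∩ B = {7}
(A ∩ B)' = U \ (A ∩ B) = {1, 2, 3, 4, 5, 6, 8, 9, 10, 11}
Verification via A' ∪ B': A' = {2, 3, 4, 5, 8, 9, 10}, B' = {1, 2, 3, 4, 5, 6, 11}
A' ∪ B' = {1, 2, 3, 4, 5, 6, 8, 9, 10, 11} ✓

{1, 2, 3, 4, 5, 6, 8, 9, 10, 11}


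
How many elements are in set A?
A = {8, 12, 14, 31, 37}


Set A = {8, 12, 14, 31, 37}
Listing elements: 8, 12, 14, 31, 37
Counting: 5 elements
|A| = 5

5


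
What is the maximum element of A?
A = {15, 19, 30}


Set A = {15, 19, 30}
Elements in ascending order: 15, 19, 30
The largest element is 30.

30


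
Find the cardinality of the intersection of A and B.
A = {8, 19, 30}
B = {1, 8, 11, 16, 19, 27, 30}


Set A = {8, 19, 30}
Set B = {1, 8, 11, 16, 19, 27, 30}
A ∩ B = {8, 19, 30}
|A ∩ B| = 3

3


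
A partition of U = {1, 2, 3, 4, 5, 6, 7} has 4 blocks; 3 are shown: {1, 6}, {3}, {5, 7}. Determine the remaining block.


U = {1, 2, 3, 4, 5, 6, 7}
Shown blocks: {1, 6}, {3}, {5, 7}
A partition's blocks are pairwise disjoint and cover U, so the missing block = U \ (union of shown blocks).
Union of shown blocks: {1, 3, 5, 6, 7}
Missing block = U \ (union) = {2, 4}

{2, 4}


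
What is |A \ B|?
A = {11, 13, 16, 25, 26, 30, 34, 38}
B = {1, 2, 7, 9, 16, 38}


Set A = {11, 13, 16, 25, 26, 30, 34, 38}
Set B = {1, 2, 7, 9, 16, 38}
A \ B = {11, 13, 25, 26, 30, 34}
|A \ B| = 6

6


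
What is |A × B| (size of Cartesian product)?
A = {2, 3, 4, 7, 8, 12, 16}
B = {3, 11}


Set A = {2, 3, 4, 7, 8, 12, 16} has 7 elements.
Set B = {3, 11} has 2 elements.
|A × B| = |A| × |B| = 7 × 2 = 14

14


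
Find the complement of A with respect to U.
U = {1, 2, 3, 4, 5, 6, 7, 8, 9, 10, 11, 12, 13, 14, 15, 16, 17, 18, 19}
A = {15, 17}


Universal set U = {1, 2, 3, 4, 5, 6, 7, 8, 9, 10, 11, 12, 13, 14, 15, 16, 17, 18, 19}
Set A = {15, 17}
A' = U \ A = elements in U but not in A
Checking each element of U:
1 (not in A, include), 2 (not in A, include), 3 (not in A, include), 4 (not in A, include), 5 (not in A, include), 6 (not in A, include), 7 (not in A, include), 8 (not in A, include), 9 (not in A, include), 10 (not in A, include), 11 (not in A, include), 12 (not in A, include), 13 (not in A, include), 14 (not in A, include), 15 (in A, exclude), 16 (not in A, include), 17 (in A, exclude), 18 (not in A, include), 19 (not in A, include)
A' = {1, 2, 3, 4, 5, 6, 7, 8, 9, 10, 11, 12, 13, 14, 16, 18, 19}

{1, 2, 3, 4, 5, 6, 7, 8, 9, 10, 11, 12, 13, 14, 16, 18, 19}


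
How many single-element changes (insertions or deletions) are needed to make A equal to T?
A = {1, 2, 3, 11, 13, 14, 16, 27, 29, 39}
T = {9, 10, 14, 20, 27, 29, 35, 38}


Set A = {1, 2, 3, 11, 13, 14, 16, 27, 29, 39}
Set T = {9, 10, 14, 20, 27, 29, 35, 38}
Elements to remove from A (in A, not in T): {1, 2, 3, 11, 13, 16, 39} → 7 removals
Elements to add to A (in T, not in A): {9, 10, 20, 35, 38} → 5 additions
Total edits = 7 + 5 = 12

12


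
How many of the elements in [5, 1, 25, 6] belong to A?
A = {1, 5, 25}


Set A = {1, 5, 25}
Candidates: [5, 1, 25, 6]
Check each candidate:
5 ∈ A, 1 ∈ A, 25 ∈ A, 6 ∉ A
Count of candidates in A: 3

3


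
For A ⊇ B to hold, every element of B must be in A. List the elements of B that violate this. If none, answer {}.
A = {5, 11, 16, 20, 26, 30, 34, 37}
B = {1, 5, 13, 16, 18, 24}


Set A = {5, 11, 16, 20, 26, 30, 34, 37}
Set B = {1, 5, 13, 16, 18, 24}
Check each element of B against A:
1 ∉ A (include), 5 ∈ A, 13 ∉ A (include), 16 ∈ A, 18 ∉ A (include), 24 ∉ A (include)
Elements of B not in A: {1, 13, 18, 24}

{1, 13, 18, 24}


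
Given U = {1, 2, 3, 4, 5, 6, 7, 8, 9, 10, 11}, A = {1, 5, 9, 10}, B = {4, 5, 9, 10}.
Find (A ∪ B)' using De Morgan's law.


U = {1, 2, 3, 4, 5, 6, 7, 8, 9, 10, 11}
A = {1, 5, 9, 10}, B = {4, 5, 9, 10}
A ∪ B = {1, 4, 5, 9, 10}
(A ∪ B)' = U \ (A ∪ B) = {2, 3, 6, 7, 8, 11}
Verification via A' ∩ B': A' = {2, 3, 4, 6, 7, 8, 11}, B' = {1, 2, 3, 6, 7, 8, 11}
A' ∩ B' = {2, 3, 6, 7, 8, 11} ✓

{2, 3, 6, 7, 8, 11}


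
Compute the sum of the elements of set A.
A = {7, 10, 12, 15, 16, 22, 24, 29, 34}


Set A = {7, 10, 12, 15, 16, 22, 24, 29, 34}
Sum = 7 + 10 + 12 + 15 + 16 + 22 + 24 + 29 + 34 = 169

169


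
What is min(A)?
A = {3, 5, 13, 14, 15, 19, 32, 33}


Set A = {3, 5, 13, 14, 15, 19, 32, 33}
Elements in ascending order: 3, 5, 13, 14, 15, 19, 32, 33
The smallest element is 3.

3


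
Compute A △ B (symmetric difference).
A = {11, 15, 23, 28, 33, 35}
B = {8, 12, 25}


Set A = {11, 15, 23, 28, 33, 35}
Set B = {8, 12, 25}
A △ B = (A \ B) ∪ (B \ A)
Elements in A but not B: {11, 15, 23, 28, 33, 35}
Elements in B but not A: {8, 12, 25}
A △ B = {8, 11, 12, 15, 23, 25, 28, 33, 35}

{8, 11, 12, 15, 23, 25, 28, 33, 35}


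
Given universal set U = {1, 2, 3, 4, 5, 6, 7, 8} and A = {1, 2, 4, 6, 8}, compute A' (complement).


Universal set U = {1, 2, 3, 4, 5, 6, 7, 8}
Set A = {1, 2, 4, 6, 8}
A' = U \ A = elements in U but not in A
Checking each element of U:
1 (in A, exclude), 2 (in A, exclude), 3 (not in A, include), 4 (in A, exclude), 5 (not in A, include), 6 (in A, exclude), 7 (not in A, include), 8 (in A, exclude)
A' = {3, 5, 7}

{3, 5, 7}


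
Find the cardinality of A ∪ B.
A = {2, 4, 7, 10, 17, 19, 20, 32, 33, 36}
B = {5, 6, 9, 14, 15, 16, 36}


Set A = {2, 4, 7, 10, 17, 19, 20, 32, 33, 36}, |A| = 10
Set B = {5, 6, 9, 14, 15, 16, 36}, |B| = 7
A ∩ B = {36}, |A ∩ B| = 1
|A ∪ B| = |A| + |B| - |A ∩ B| = 10 + 7 - 1 = 16

16


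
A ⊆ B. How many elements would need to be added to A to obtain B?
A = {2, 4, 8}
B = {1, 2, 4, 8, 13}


Set A = {2, 4, 8}, |A| = 3
Set B = {1, 2, 4, 8, 13}, |B| = 5
Since A ⊆ B: B \ A = {1, 13}
|B| - |A| = 5 - 3 = 2

2


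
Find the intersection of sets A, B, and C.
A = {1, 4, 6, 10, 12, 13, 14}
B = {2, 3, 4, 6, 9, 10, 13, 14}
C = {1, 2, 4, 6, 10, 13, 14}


Set A = {1, 4, 6, 10, 12, 13, 14}
Set B = {2, 3, 4, 6, 9, 10, 13, 14}
Set C = {1, 2, 4, 6, 10, 13, 14}
First, A ∩ B = {4, 6, 10, 13, 14}
Then, (A ∩ B) ∩ C = {4, 6, 10, 13, 14}

{4, 6, 10, 13, 14}


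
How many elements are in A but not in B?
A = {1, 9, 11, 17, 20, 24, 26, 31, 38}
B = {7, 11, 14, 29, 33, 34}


Set A = {1, 9, 11, 17, 20, 24, 26, 31, 38}
Set B = {7, 11, 14, 29, 33, 34}
A \ B = {1, 9, 17, 20, 24, 26, 31, 38}
|A \ B| = 8

8


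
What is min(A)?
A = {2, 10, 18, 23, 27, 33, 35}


Set A = {2, 10, 18, 23, 27, 33, 35}
Elements in ascending order: 2, 10, 18, 23, 27, 33, 35
The smallest element is 2.

2


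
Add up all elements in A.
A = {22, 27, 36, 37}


Set A = {22, 27, 36, 37}
Sum = 22 + 27 + 36 + 37 = 122

122


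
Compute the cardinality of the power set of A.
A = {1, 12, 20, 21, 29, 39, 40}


Set A = {1, 12, 20, 21, 29, 39, 40}
|A| = 7
The power set P(A) contains all subsets of A.
|P(A)| = 2^|A| = 2^7 = 128

128


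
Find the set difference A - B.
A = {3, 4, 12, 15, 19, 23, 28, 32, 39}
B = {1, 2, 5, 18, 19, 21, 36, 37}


Set A = {3, 4, 12, 15, 19, 23, 28, 32, 39}
Set B = {1, 2, 5, 18, 19, 21, 36, 37}
A \ B includes elements in A that are not in B.
Check each element of A:
3 (not in B, keep), 4 (not in B, keep), 12 (not in B, keep), 15 (not in B, keep), 19 (in B, remove), 23 (not in B, keep), 28 (not in B, keep), 32 (not in B, keep), 39 (not in B, keep)
A \ B = {3, 4, 12, 15, 23, 28, 32, 39}

{3, 4, 12, 15, 23, 28, 32, 39}


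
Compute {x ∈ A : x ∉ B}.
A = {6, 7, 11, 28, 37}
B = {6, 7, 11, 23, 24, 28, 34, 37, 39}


Set A = {6, 7, 11, 28, 37}
Set B = {6, 7, 11, 23, 24, 28, 34, 37, 39}
Check each element of A against B:
6 ∈ B, 7 ∈ B, 11 ∈ B, 28 ∈ B, 37 ∈ B
Elements of A not in B: {}

{}


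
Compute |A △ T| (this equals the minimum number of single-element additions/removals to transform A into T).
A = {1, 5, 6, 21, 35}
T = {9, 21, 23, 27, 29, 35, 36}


Set A = {1, 5, 6, 21, 35}
Set T = {9, 21, 23, 27, 29, 35, 36}
Elements to remove from A (in A, not in T): {1, 5, 6} → 3 removals
Elements to add to A (in T, not in A): {9, 23, 27, 29, 36} → 5 additions
Total edits = 3 + 5 = 8

8


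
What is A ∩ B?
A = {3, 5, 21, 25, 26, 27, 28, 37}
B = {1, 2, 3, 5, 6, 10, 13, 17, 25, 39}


Set A = {3, 5, 21, 25, 26, 27, 28, 37}
Set B = {1, 2, 3, 5, 6, 10, 13, 17, 25, 39}
A ∩ B includes only elements in both sets.
Check each element of A against B:
3 ✓, 5 ✓, 21 ✗, 25 ✓, 26 ✗, 27 ✗, 28 ✗, 37 ✗
A ∩ B = {3, 5, 25}

{3, 5, 25}


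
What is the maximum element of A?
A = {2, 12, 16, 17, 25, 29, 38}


Set A = {2, 12, 16, 17, 25, 29, 38}
Elements in ascending order: 2, 12, 16, 17, 25, 29, 38
The largest element is 38.

38


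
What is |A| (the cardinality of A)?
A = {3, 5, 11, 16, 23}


Set A = {3, 5, 11, 16, 23}
Listing elements: 3, 5, 11, 16, 23
Counting: 5 elements
|A| = 5

5


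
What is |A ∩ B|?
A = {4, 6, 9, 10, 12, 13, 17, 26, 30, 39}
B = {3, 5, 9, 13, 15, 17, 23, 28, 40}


Set A = {4, 6, 9, 10, 12, 13, 17, 26, 30, 39}
Set B = {3, 5, 9, 13, 15, 17, 23, 28, 40}
A ∩ B = {9, 13, 17}
|A ∩ B| = 3

3


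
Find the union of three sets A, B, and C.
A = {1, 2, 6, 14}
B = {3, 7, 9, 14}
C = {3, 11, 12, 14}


Set A = {1, 2, 6, 14}
Set B = {3, 7, 9, 14}
Set C = {3, 11, 12, 14}
First, A ∪ B = {1, 2, 3, 6, 7, 9, 14}
Then, (A ∪ B) ∪ C = {1, 2, 3, 6, 7, 9, 11, 12, 14}

{1, 2, 3, 6, 7, 9, 11, 12, 14}


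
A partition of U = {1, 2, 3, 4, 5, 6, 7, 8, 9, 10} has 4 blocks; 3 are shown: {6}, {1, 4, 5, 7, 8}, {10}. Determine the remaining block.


U = {1, 2, 3, 4, 5, 6, 7, 8, 9, 10}
Shown blocks: {6}, {1, 4, 5, 7, 8}, {10}
A partition's blocks are pairwise disjoint and cover U, so the missing block = U \ (union of shown blocks).
Union of shown blocks: {1, 4, 5, 6, 7, 8, 10}
Missing block = U \ (union) = {2, 3, 9}

{2, 3, 9}


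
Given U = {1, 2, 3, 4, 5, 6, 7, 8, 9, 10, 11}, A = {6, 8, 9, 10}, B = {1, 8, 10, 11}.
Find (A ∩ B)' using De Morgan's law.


U = {1, 2, 3, 4, 5, 6, 7, 8, 9, 10, 11}
A = {6, 8, 9, 10}, B = {1, 8, 10, 11}
A ∩ B = {8, 10}
(A ∩ B)' = U \ (A ∩ B) = {1, 2, 3, 4, 5, 6, 7, 9, 11}
Verification via A' ∪ B': A' = {1, 2, 3, 4, 5, 7, 11}, B' = {2, 3, 4, 5, 6, 7, 9}
A' ∪ B' = {1, 2, 3, 4, 5, 6, 7, 9, 11} ✓

{1, 2, 3, 4, 5, 6, 7, 9, 11}


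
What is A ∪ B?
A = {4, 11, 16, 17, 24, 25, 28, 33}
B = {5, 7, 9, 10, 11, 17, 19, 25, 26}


Set A = {4, 11, 16, 17, 24, 25, 28, 33}
Set B = {5, 7, 9, 10, 11, 17, 19, 25, 26}
A ∪ B includes all elements in either set.
Elements from A: {4, 11, 16, 17, 24, 25, 28, 33}
Elements from B not already included: {5, 7, 9, 10, 19, 26}
A ∪ B = {4, 5, 7, 9, 10, 11, 16, 17, 19, 24, 25, 26, 28, 33}

{4, 5, 7, 9, 10, 11, 16, 17, 19, 24, 25, 26, 28, 33}


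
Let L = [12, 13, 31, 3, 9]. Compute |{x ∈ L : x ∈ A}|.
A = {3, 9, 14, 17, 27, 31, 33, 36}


Set A = {3, 9, 14, 17, 27, 31, 33, 36}
Candidates: [12, 13, 31, 3, 9]
Check each candidate:
12 ∉ A, 13 ∉ A, 31 ∈ A, 3 ∈ A, 9 ∈ A
Count of candidates in A: 3

3


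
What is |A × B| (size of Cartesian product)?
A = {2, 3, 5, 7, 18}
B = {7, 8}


Set A = {2, 3, 5, 7, 18} has 5 elements.
Set B = {7, 8} has 2 elements.
|A × B| = |A| × |B| = 5 × 2 = 10

10


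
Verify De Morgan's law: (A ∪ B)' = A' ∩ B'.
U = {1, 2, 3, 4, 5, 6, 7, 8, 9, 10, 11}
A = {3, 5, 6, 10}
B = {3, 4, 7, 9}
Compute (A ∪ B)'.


U = {1, 2, 3, 4, 5, 6, 7, 8, 9, 10, 11}
A = {3, 5, 6, 10}, B = {3, 4, 7, 9}
A ∪ B = {3, 4, 5, 6, 7, 9, 10}
(A ∪ B)' = U \ (A ∪ B) = {1, 2, 8, 11}
Verification via A' ∩ B': A' = {1, 2, 4, 7, 8, 9, 11}, B' = {1, 2, 5, 6, 8, 10, 11}
A' ∩ B' = {1, 2, 8, 11} ✓

{1, 2, 8, 11}


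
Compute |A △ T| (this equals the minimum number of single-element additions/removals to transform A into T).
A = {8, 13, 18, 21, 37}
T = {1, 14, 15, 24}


Set A = {8, 13, 18, 21, 37}
Set T = {1, 14, 15, 24}
Elements to remove from A (in A, not in T): {8, 13, 18, 21, 37} → 5 removals
Elements to add to A (in T, not in A): {1, 14, 15, 24} → 4 additions
Total edits = 5 + 4 = 9

9


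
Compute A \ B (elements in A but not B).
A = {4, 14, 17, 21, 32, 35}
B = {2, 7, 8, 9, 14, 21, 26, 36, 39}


Set A = {4, 14, 17, 21, 32, 35}
Set B = {2, 7, 8, 9, 14, 21, 26, 36, 39}
A \ B includes elements in A that are not in B.
Check each element of A:
4 (not in B, keep), 14 (in B, remove), 17 (not in B, keep), 21 (in B, remove), 32 (not in B, keep), 35 (not in B, keep)
A \ B = {4, 17, 32, 35}

{4, 17, 32, 35}


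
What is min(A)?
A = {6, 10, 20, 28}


Set A = {6, 10, 20, 28}
Elements in ascending order: 6, 10, 20, 28
The smallest element is 6.

6


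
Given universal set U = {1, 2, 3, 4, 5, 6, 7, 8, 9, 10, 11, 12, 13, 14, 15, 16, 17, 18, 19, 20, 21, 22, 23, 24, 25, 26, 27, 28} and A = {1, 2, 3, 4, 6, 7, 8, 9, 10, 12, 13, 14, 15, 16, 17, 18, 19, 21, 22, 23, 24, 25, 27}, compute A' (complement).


Universal set U = {1, 2, 3, 4, 5, 6, 7, 8, 9, 10, 11, 12, 13, 14, 15, 16, 17, 18, 19, 20, 21, 22, 23, 24, 25, 26, 27, 28}
Set A = {1, 2, 3, 4, 6, 7, 8, 9, 10, 12, 13, 14, 15, 16, 17, 18, 19, 21, 22, 23, 24, 25, 27}
A' = U \ A = elements in U but not in A
Checking each element of U:
1 (in A, exclude), 2 (in A, exclude), 3 (in A, exclude), 4 (in A, exclude), 5 (not in A, include), 6 (in A, exclude), 7 (in A, exclude), 8 (in A, exclude), 9 (in A, exclude), 10 (in A, exclude), 11 (not in A, include), 12 (in A, exclude), 13 (in A, exclude), 14 (in A, exclude), 15 (in A, exclude), 16 (in A, exclude), 17 (in A, exclude), 18 (in A, exclude), 19 (in A, exclude), 20 (not in A, include), 21 (in A, exclude), 22 (in A, exclude), 23 (in A, exclude), 24 (in A, exclude), 25 (in A, exclude), 26 (not in A, include), 27 (in A, exclude), 28 (not in A, include)
A' = {5, 11, 20, 26, 28}

{5, 11, 20, 26, 28}


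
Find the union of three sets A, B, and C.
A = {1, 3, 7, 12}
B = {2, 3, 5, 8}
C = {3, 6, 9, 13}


Set A = {1, 3, 7, 12}
Set B = {2, 3, 5, 8}
Set C = {3, 6, 9, 13}
First, A ∪ B = {1, 2, 3, 5, 7, 8, 12}
Then, (A ∪ B) ∪ C = {1, 2, 3, 5, 6, 7, 8, 9, 12, 13}

{1, 2, 3, 5, 6, 7, 8, 9, 12, 13}


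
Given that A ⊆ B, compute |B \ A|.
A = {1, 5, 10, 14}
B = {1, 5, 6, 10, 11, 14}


Set A = {1, 5, 10, 14}, |A| = 4
Set B = {1, 5, 6, 10, 11, 14}, |B| = 6
Since A ⊆ B: B \ A = {6, 11}
|B| - |A| = 6 - 4 = 2

2


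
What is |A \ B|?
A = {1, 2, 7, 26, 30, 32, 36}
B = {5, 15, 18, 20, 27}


Set A = {1, 2, 7, 26, 30, 32, 36}
Set B = {5, 15, 18, 20, 27}
A \ B = {1, 2, 7, 26, 30, 32, 36}
|A \ B| = 7

7


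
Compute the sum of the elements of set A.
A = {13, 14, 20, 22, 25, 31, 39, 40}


Set A = {13, 14, 20, 22, 25, 31, 39, 40}
Sum = 13 + 14 + 20 + 22 + 25 + 31 + 39 + 40 = 204

204


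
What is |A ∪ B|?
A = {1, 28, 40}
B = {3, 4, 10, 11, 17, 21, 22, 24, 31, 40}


Set A = {1, 28, 40}, |A| = 3
Set B = {3, 4, 10, 11, 17, 21, 22, 24, 31, 40}, |B| = 10
A ∩ B = {40}, |A ∩ B| = 1
|A ∪ B| = |A| + |B| - |A ∩ B| = 3 + 10 - 1 = 12

12


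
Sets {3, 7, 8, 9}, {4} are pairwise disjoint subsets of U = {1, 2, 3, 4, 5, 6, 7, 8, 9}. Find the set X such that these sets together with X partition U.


U = {1, 2, 3, 4, 5, 6, 7, 8, 9}
Shown blocks: {3, 7, 8, 9}, {4}
A partition's blocks are pairwise disjoint and cover U, so the missing block = U \ (union of shown blocks).
Union of shown blocks: {3, 4, 7, 8, 9}
Missing block = U \ (union) = {1, 2, 5, 6}

{1, 2, 5, 6}


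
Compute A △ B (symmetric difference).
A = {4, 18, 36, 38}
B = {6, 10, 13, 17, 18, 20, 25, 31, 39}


Set A = {4, 18, 36, 38}
Set B = {6, 10, 13, 17, 18, 20, 25, 31, 39}
A △ B = (A \ B) ∪ (B \ A)
Elements in A but not B: {4, 36, 38}
Elements in B but not A: {6, 10, 13, 17, 20, 25, 31, 39}
A △ B = {4, 6, 10, 13, 17, 20, 25, 31, 36, 38, 39}

{4, 6, 10, 13, 17, 20, 25, 31, 36, 38, 39}


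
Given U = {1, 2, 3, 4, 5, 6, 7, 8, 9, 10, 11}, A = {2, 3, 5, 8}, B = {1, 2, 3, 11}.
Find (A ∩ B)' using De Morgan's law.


U = {1, 2, 3, 4, 5, 6, 7, 8, 9, 10, 11}
A = {2, 3, 5, 8}, B = {1, 2, 3, 11}
A ∩ B = {2, 3}
(A ∩ B)' = U \ (A ∩ B) = {1, 4, 5, 6, 7, 8, 9, 10, 11}
Verification via A' ∪ B': A' = {1, 4, 6, 7, 9, 10, 11}, B' = {4, 5, 6, 7, 8, 9, 10}
A' ∪ B' = {1, 4, 5, 6, 7, 8, 9, 10, 11} ✓

{1, 4, 5, 6, 7, 8, 9, 10, 11}


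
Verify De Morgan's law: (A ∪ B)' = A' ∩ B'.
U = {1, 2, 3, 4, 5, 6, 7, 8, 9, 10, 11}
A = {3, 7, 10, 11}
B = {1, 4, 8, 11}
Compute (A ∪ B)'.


U = {1, 2, 3, 4, 5, 6, 7, 8, 9, 10, 11}
A = {3, 7, 10, 11}, B = {1, 4, 8, 11}
A ∪ B = {1, 3, 4, 7, 8, 10, 11}
(A ∪ B)' = U \ (A ∪ B) = {2, 5, 6, 9}
Verification via A' ∩ B': A' = {1, 2, 4, 5, 6, 8, 9}, B' = {2, 3, 5, 6, 7, 9, 10}
A' ∩ B' = {2, 5, 6, 9} ✓

{2, 5, 6, 9}


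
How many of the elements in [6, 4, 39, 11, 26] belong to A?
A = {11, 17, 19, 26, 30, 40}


Set A = {11, 17, 19, 26, 30, 40}
Candidates: [6, 4, 39, 11, 26]
Check each candidate:
6 ∉ A, 4 ∉ A, 39 ∉ A, 11 ∈ A, 26 ∈ A
Count of candidates in A: 2

2


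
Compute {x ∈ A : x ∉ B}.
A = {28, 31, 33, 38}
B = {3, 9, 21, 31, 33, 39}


Set A = {28, 31, 33, 38}
Set B = {3, 9, 21, 31, 33, 39}
Check each element of A against B:
28 ∉ B (include), 31 ∈ B, 33 ∈ B, 38 ∉ B (include)
Elements of A not in B: {28, 38}

{28, 38}


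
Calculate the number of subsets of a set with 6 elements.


The set has 6 elements.
The power set contains all possible subsets.
|P(A)| = 2^|A| = 2^6 = 64

64


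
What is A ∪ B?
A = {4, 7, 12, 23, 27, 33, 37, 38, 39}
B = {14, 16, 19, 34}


Set A = {4, 7, 12, 23, 27, 33, 37, 38, 39}
Set B = {14, 16, 19, 34}
A ∪ B includes all elements in either set.
Elements from A: {4, 7, 12, 23, 27, 33, 37, 38, 39}
Elements from B not already included: {14, 16, 19, 34}
A ∪ B = {4, 7, 12, 14, 16, 19, 23, 27, 33, 34, 37, 38, 39}

{4, 7, 12, 14, 16, 19, 23, 27, 33, 34, 37, 38, 39}


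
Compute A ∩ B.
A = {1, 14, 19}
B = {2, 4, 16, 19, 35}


Set A = {1, 14, 19}
Set B = {2, 4, 16, 19, 35}
A ∩ B includes only elements in both sets.
Check each element of A against B:
1 ✗, 14 ✗, 19 ✓
A ∩ B = {19}

{19}


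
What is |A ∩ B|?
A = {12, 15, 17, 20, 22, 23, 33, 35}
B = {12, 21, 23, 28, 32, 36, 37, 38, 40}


Set A = {12, 15, 17, 20, 22, 23, 33, 35}
Set B = {12, 21, 23, 28, 32, 36, 37, 38, 40}
A ∩ B = {12, 23}
|A ∩ B| = 2

2


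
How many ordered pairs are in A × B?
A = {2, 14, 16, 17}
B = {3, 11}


Set A = {2, 14, 16, 17} has 4 elements.
Set B = {3, 11} has 2 elements.
|A × B| = |A| × |B| = 4 × 2 = 8

8


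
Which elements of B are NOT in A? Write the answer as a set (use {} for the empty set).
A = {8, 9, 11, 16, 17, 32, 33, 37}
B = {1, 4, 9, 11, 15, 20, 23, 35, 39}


Set A = {8, 9, 11, 16, 17, 32, 33, 37}
Set B = {1, 4, 9, 11, 15, 20, 23, 35, 39}
Check each element of B against A:
1 ∉ A (include), 4 ∉ A (include), 9 ∈ A, 11 ∈ A, 15 ∉ A (include), 20 ∉ A (include), 23 ∉ A (include), 35 ∉ A (include), 39 ∉ A (include)
Elements of B not in A: {1, 4, 15, 20, 23, 35, 39}

{1, 4, 15, 20, 23, 35, 39}


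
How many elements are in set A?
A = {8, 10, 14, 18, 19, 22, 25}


Set A = {8, 10, 14, 18, 19, 22, 25}
Listing elements: 8, 10, 14, 18, 19, 22, 25
Counting: 7 elements
|A| = 7

7


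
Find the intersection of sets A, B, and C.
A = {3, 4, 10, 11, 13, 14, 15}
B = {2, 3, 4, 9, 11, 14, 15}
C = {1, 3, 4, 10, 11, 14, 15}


Set A = {3, 4, 10, 11, 13, 14, 15}
Set B = {2, 3, 4, 9, 11, 14, 15}
Set C = {1, 3, 4, 10, 11, 14, 15}
First, A ∩ B = {3, 4, 11, 14, 15}
Then, (A ∩ B) ∩ C = {3, 4, 11, 14, 15}

{3, 4, 11, 14, 15}


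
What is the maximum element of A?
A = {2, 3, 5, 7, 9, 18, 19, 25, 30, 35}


Set A = {2, 3, 5, 7, 9, 18, 19, 25, 30, 35}
Elements in ascending order: 2, 3, 5, 7, 9, 18, 19, 25, 30, 35
The largest element is 35.

35


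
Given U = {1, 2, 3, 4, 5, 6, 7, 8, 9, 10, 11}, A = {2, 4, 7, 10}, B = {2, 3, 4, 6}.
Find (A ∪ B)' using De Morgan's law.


U = {1, 2, 3, 4, 5, 6, 7, 8, 9, 10, 11}
A = {2, 4, 7, 10}, B = {2, 3, 4, 6}
A ∪ B = {2, 3, 4, 6, 7, 10}
(A ∪ B)' = U \ (A ∪ B) = {1, 5, 8, 9, 11}
Verification via A' ∩ B': A' = {1, 3, 5, 6, 8, 9, 11}, B' = {1, 5, 7, 8, 9, 10, 11}
A' ∩ B' = {1, 5, 8, 9, 11} ✓

{1, 5, 8, 9, 11}


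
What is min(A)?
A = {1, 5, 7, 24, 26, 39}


Set A = {1, 5, 7, 24, 26, 39}
Elements in ascending order: 1, 5, 7, 24, 26, 39
The smallest element is 1.

1


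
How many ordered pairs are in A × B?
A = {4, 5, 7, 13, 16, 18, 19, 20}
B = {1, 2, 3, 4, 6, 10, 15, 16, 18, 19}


Set A = {4, 5, 7, 13, 16, 18, 19, 20} has 8 elements.
Set B = {1, 2, 3, 4, 6, 10, 15, 16, 18, 19} has 10 elements.
|A × B| = |A| × |B| = 8 × 10 = 80

80


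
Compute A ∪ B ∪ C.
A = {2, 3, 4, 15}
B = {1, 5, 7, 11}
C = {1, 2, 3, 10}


Set A = {2, 3, 4, 15}
Set B = {1, 5, 7, 11}
Set C = {1, 2, 3, 10}
First, A ∪ B = {1, 2, 3, 4, 5, 7, 11, 15}
Then, (A ∪ B) ∪ C = {1, 2, 3, 4, 5, 7, 10, 11, 15}

{1, 2, 3, 4, 5, 7, 10, 11, 15}


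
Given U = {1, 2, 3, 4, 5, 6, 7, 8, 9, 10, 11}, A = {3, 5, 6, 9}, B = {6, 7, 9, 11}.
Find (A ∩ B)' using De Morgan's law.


U = {1, 2, 3, 4, 5, 6, 7, 8, 9, 10, 11}
A = {3, 5, 6, 9}, B = {6, 7, 9, 11}
A ∩ B = {6, 9}
(A ∩ B)' = U \ (A ∩ B) = {1, 2, 3, 4, 5, 7, 8, 10, 11}
Verification via A' ∪ B': A' = {1, 2, 4, 7, 8, 10, 11}, B' = {1, 2, 3, 4, 5, 8, 10}
A' ∪ B' = {1, 2, 3, 4, 5, 7, 8, 10, 11} ✓

{1, 2, 3, 4, 5, 7, 8, 10, 11}


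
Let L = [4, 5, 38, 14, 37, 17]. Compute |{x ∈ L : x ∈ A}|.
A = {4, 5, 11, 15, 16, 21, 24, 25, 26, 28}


Set A = {4, 5, 11, 15, 16, 21, 24, 25, 26, 28}
Candidates: [4, 5, 38, 14, 37, 17]
Check each candidate:
4 ∈ A, 5 ∈ A, 38 ∉ A, 14 ∉ A, 37 ∉ A, 17 ∉ A
Count of candidates in A: 2

2


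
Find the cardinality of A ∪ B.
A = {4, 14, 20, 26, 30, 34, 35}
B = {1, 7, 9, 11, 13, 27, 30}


Set A = {4, 14, 20, 26, 30, 34, 35}, |A| = 7
Set B = {1, 7, 9, 11, 13, 27, 30}, |B| = 7
A ∩ B = {30}, |A ∩ B| = 1
|A ∪ B| = |A| + |B| - |A ∩ B| = 7 + 7 - 1 = 13

13


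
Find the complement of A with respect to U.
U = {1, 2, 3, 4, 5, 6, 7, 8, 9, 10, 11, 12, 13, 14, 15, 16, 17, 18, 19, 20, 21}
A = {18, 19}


Universal set U = {1, 2, 3, 4, 5, 6, 7, 8, 9, 10, 11, 12, 13, 14, 15, 16, 17, 18, 19, 20, 21}
Set A = {18, 19}
A' = U \ A = elements in U but not in A
Checking each element of U:
1 (not in A, include), 2 (not in A, include), 3 (not in A, include), 4 (not in A, include), 5 (not in A, include), 6 (not in A, include), 7 (not in A, include), 8 (not in A, include), 9 (not in A, include), 10 (not in A, include), 11 (not in A, include), 12 (not in A, include), 13 (not in A, include), 14 (not in A, include), 15 (not in A, include), 16 (not in A, include), 17 (not in A, include), 18 (in A, exclude), 19 (in A, exclude), 20 (not in A, include), 21 (not in A, include)
A' = {1, 2, 3, 4, 5, 6, 7, 8, 9, 10, 11, 12, 13, 14, 15, 16, 17, 20, 21}

{1, 2, 3, 4, 5, 6, 7, 8, 9, 10, 11, 12, 13, 14, 15, 16, 17, 20, 21}


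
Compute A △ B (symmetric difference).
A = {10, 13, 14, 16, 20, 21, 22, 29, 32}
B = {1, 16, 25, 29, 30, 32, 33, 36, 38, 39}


Set A = {10, 13, 14, 16, 20, 21, 22, 29, 32}
Set B = {1, 16, 25, 29, 30, 32, 33, 36, 38, 39}
A △ B = (A \ B) ∪ (B \ A)
Elements in A but not B: {10, 13, 14, 20, 21, 22}
Elements in B but not A: {1, 25, 30, 33, 36, 38, 39}
A △ B = {1, 10, 13, 14, 20, 21, 22, 25, 30, 33, 36, 38, 39}

{1, 10, 13, 14, 20, 21, 22, 25, 30, 33, 36, 38, 39}


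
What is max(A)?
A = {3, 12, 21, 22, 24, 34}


Set A = {3, 12, 21, 22, 24, 34}
Elements in ascending order: 3, 12, 21, 22, 24, 34
The largest element is 34.

34


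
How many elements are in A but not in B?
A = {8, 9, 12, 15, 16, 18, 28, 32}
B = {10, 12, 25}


Set A = {8, 9, 12, 15, 16, 18, 28, 32}
Set B = {10, 12, 25}
A \ B = {8, 9, 15, 16, 18, 28, 32}
|A \ B| = 7

7


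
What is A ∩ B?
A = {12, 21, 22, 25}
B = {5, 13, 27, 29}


Set A = {12, 21, 22, 25}
Set B = {5, 13, 27, 29}
A ∩ B includes only elements in both sets.
Check each element of A against B:
12 ✗, 21 ✗, 22 ✗, 25 ✗
A ∩ B = {}

{}


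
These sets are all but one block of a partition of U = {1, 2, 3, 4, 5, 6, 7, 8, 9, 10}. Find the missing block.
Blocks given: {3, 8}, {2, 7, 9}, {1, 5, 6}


U = {1, 2, 3, 4, 5, 6, 7, 8, 9, 10}
Shown blocks: {3, 8}, {2, 7, 9}, {1, 5, 6}
A partition's blocks are pairwise disjoint and cover U, so the missing block = U \ (union of shown blocks).
Union of shown blocks: {1, 2, 3, 5, 6, 7, 8, 9}
Missing block = U \ (union) = {4, 10}

{4, 10}


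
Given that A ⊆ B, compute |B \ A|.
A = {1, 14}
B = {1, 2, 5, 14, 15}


Set A = {1, 14}, |A| = 2
Set B = {1, 2, 5, 14, 15}, |B| = 5
Since A ⊆ B: B \ A = {2, 5, 15}
|B| - |A| = 5 - 2 = 3

3


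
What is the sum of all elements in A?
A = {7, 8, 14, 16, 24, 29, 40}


Set A = {7, 8, 14, 16, 24, 29, 40}
Sum = 7 + 8 + 14 + 16 + 24 + 29 + 40 = 138

138


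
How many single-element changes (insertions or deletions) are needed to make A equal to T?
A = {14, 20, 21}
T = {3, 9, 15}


Set A = {14, 20, 21}
Set T = {3, 9, 15}
Elements to remove from A (in A, not in T): {14, 20, 21} → 3 removals
Elements to add to A (in T, not in A): {3, 9, 15} → 3 additions
Total edits = 3 + 3 = 6

6


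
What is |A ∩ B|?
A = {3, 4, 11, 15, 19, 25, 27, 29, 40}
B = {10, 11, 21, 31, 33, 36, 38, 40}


Set A = {3, 4, 11, 15, 19, 25, 27, 29, 40}
Set B = {10, 11, 21, 31, 33, 36, 38, 40}
A ∩ B = {11, 40}
|A ∩ B| = 2

2


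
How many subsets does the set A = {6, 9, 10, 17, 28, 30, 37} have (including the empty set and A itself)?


Set A = {6, 9, 10, 17, 28, 30, 37}
|A| = 7
The power set P(A) contains all subsets of A.
|P(A)| = 2^|A| = 2^7 = 128

128
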